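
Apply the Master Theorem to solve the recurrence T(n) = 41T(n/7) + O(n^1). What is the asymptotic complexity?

Master Theorem for T(n) = 41T(n/7) + O(n^1):

a = 41, b = 7, c = 1
log_b(a) = log_7(41) = 1.9084

Case 1: c = 1 < log_7(41) = 1.9084
T(n) = O(n^(log_7 41))

For T(n) = 41T(n/7) + O(n^1): log_7(41) = 1.9084. This is Case 1 of the Master Theorem (c < log_b(a), work dominated by leaves), giving O(n^(log_7 41)).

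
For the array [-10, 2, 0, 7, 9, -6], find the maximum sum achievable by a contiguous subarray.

Using Kadane's algorithm on [-10, 2, 0, 7, 9, -6]:

Scanning through the array:
Position 1 (value 2): max_ending_here = 2, max_so_far = 2
Position 2 (value 0): max_ending_here = 2, max_so_far = 2
Position 3 (value 7): max_ending_here = 9, max_so_far = 9
Position 4 (value 9): max_ending_here = 18, max_so_far = 18
Position 5 (value -6): max_ending_here = 12, max_so_far = 18

Maximum subarray: [2, 0, 7, 9]
Maximum sum: 18

The maximum subarray is [2, 0, 7, 9] with sum 18. This subarray runs from index 1 to index 4.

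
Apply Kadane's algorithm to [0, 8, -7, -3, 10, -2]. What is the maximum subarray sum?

Using Kadane's algorithm on [0, 8, -7, -3, 10, -2]:

Scanning through the array:
Position 1 (value 8): max_ending_here = 8, max_so_far = 8
Position 2 (value -7): max_ending_here = 1, max_so_far = 8
Position 3 (value -3): max_ending_here = -2, max_so_far = 8
Position 4 (value 10): max_ending_here = 10, max_so_far = 10
Position 5 (value -2): max_ending_here = 8, max_so_far = 10

Maximum subarray: [10]
Maximum sum: 10

The maximum subarray is [10] with sum 10. This subarray runs from index 4 to index 4.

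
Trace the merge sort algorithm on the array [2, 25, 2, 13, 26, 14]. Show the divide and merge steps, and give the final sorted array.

Merge sort trace:

Split: [2, 25, 2, 13, 26, 14] -> [2, 25, 2] and [13, 26, 14]
  Split: [2, 25, 2] -> [2] and [25, 2]
    Split: [25, 2] -> [25] and [2]
    Merge: [25] + [2] -> [2, 25]
  Merge: [2] + [2, 25] -> [2, 2, 25]
  Split: [13, 26, 14] -> [13] and [26, 14]
    Split: [26, 14] -> [26] and [14]
    Merge: [26] + [14] -> [14, 26]
  Merge: [13] + [14, 26] -> [13, 14, 26]
Merge: [2, 2, 25] + [13, 14, 26] -> [2, 2, 13, 14, 25, 26]

Final sorted array: [2, 2, 13, 14, 25, 26]

The merge sort proceeds by recursively splitting the array and merging sorted halves.
After all merges, the sorted array is [2, 2, 13, 14, 25, 26].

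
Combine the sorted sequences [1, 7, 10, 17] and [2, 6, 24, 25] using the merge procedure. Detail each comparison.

Merging process:

Compare 1 vs 2: take 1 from left. Merged: [1]
Compare 7 vs 2: take 2 from right. Merged: [1, 2]
Compare 7 vs 6: take 6 from right. Merged: [1, 2, 6]
Compare 7 vs 24: take 7 from left. Merged: [1, 2, 6, 7]
Compare 10 vs 24: take 10 from left. Merged: [1, 2, 6, 7, 10]
Compare 17 vs 24: take 17 from left. Merged: [1, 2, 6, 7, 10, 17]
Append remaining from right: [24, 25]. Merged: [1, 2, 6, 7, 10, 17, 24, 25]

Final merged array: [1, 2, 6, 7, 10, 17, 24, 25]
Total comparisons: 6

The merged array is [1, 2, 6, 7, 10, 17, 24, 25], requiring 6 comparisons. The merge step runs in O(n) time where n is the total number of elements.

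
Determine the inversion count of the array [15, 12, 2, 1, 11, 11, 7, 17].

Finding inversions in [15, 12, 2, 1, 11, 11, 7, 17]:

(0, 1): arr[0]=15 > arr[1]=12
(0, 2): arr[0]=15 > arr[2]=2
(0, 3): arr[0]=15 > arr[3]=1
(0, 4): arr[0]=15 > arr[4]=11
(0, 5): arr[0]=15 > arr[5]=11
(0, 6): arr[0]=15 > arr[6]=7
(1, 2): arr[1]=12 > arr[2]=2
(1, 3): arr[1]=12 > arr[3]=1
(1, 4): arr[1]=12 > arr[4]=11
(1, 5): arr[1]=12 > arr[5]=11
(1, 6): arr[1]=12 > arr[6]=7
(2, 3): arr[2]=2 > arr[3]=1
(4, 6): arr[4]=11 > arr[6]=7
(5, 6): arr[5]=11 > arr[6]=7

Total inversions: 14

The array has 14 inversion(s): (0,1), (0,2), (0,3), (0,4), (0,5), (0,6), (1,2), (1,3), (1,4), (1,5), (1,6), (2,3), (4,6), (5,6). Each pair (i,j) satisfies i < j and arr[i] > arr[j].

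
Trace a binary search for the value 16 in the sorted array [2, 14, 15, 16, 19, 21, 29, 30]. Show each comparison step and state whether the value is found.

Binary search for 16 in [2, 14, 15, 16, 19, 21, 29, 30]:

lo=0, hi=7, mid=3, arr[mid]=16 -> Found target at index 3!

Binary search finds 16 at index 3 after 1 comparisons. The search repeatedly halves the search space by comparing with the middle element.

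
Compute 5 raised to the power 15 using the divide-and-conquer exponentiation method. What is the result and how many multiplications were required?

Computing 5^15 by squaring (build up from 5^1; each line after the first costs one multiplication):

5^1 = 5
5^2 = (5^1)^2 = 5^2 = 25
5^3 = 5 * 5^2 = 5 * 25 = 125
5^6 = (5^3)^2 = 125^2 = 15625
5^7 = 5 * 5^6 = 5 * 15625 = 78125
5^14 = (5^7)^2 = 78125^2 = 6103515625
5^15 = 5 * 5^14 = 5 * 6103515625 = 30517578125

Result: 30517578125
Multiplications needed: 6 (6 lines after 5^1)

5^15 = 30517578125. Using exponentiation by squaring, this requires 6 multiplications. The key idea: if the exponent is even, square the half-power; if odd, multiply by the base once.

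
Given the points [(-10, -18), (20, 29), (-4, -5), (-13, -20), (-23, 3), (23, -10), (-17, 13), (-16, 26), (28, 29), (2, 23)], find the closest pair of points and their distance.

Computing all pairwise distances among 10 points:

d((-10, -18), (20, 29)) = 55.7584
d((-10, -18), (-4, -5)) = 14.3178
d((-10, -18), (-13, -20)) = 3.6056 <-- minimum
d((-10, -18), (-23, 3)) = 24.6982
d((-10, -18), (23, -10)) = 33.9559
d((-10, -18), (-17, 13)) = 31.7805
d((-10, -18), (-16, 26)) = 44.4072
d((-10, -18), (28, 29)) = 60.4401
d((-10, -18), (2, 23)) = 42.72
d((20, 29), (-4, -5)) = 41.6173
d((20, 29), (-13, -20)) = 59.0762
d((20, 29), (-23, 3)) = 50.2494
d((20, 29), (23, -10)) = 39.1152
d((20, 29), (-17, 13)) = 40.3113
d((20, 29), (-16, 26)) = 36.1248
d((20, 29), (28, 29)) = 8.0
d((20, 29), (2, 23)) = 18.9737
d((-4, -5), (-13, -20)) = 17.4929
d((-4, -5), (-23, 3)) = 20.6155
d((-4, -5), (23, -10)) = 27.4591
d((-4, -5), (-17, 13)) = 22.2036
d((-4, -5), (-16, 26)) = 33.2415
d((-4, -5), (28, 29)) = 46.6905
d((-4, -5), (2, 23)) = 28.6356
d((-13, -20), (-23, 3)) = 25.0799
d((-13, -20), (23, -10)) = 37.3631
d((-13, -20), (-17, 13)) = 33.2415
d((-13, -20), (-16, 26)) = 46.0977
d((-13, -20), (28, 29)) = 63.8905
d((-13, -20), (2, 23)) = 45.5412
d((-23, 3), (23, -10)) = 47.8017
d((-23, 3), (-17, 13)) = 11.6619
d((-23, 3), (-16, 26)) = 24.0416
d((-23, 3), (28, 29)) = 57.2451
d((-23, 3), (2, 23)) = 32.0156
d((23, -10), (-17, 13)) = 46.1411
d((23, -10), (-16, 26)) = 53.0754
d((23, -10), (28, 29)) = 39.3192
d((23, -10), (2, 23)) = 39.1152
d((-17, 13), (-16, 26)) = 13.0384
d((-17, 13), (28, 29)) = 47.7598
d((-17, 13), (2, 23)) = 21.4709
d((-16, 26), (28, 29)) = 44.1022
d((-16, 26), (2, 23)) = 18.2483
d((28, 29), (2, 23)) = 26.6833

Closest pair: (-10, -18) and (-13, -20) with distance 3.6056

The closest pair is (-10, -18) and (-13, -20) with Euclidean distance 3.6056. For 10 points, brute-force pairwise comparison is shown above. For large n, the divide-and-conquer algorithm (sort by x, recurse on halves, check the dividing strip) achieves O(n log n).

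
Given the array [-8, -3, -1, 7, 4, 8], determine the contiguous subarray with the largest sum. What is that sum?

Using Kadane's algorithm on [-8, -3, -1, 7, 4, 8]:

Scanning through the array:
Position 1 (value -3): max_ending_here = -3, max_so_far = -3
Position 2 (value -1): max_ending_here = -1, max_so_far = -1
Position 3 (value 7): max_ending_here = 7, max_so_far = 7
Position 4 (value 4): max_ending_here = 11, max_so_far = 11
Position 5 (value 8): max_ending_here = 19, max_so_far = 19

Maximum subarray: [7, 4, 8]
Maximum sum: 19

The maximum subarray is [7, 4, 8] with sum 19. This subarray runs from index 3 to index 5.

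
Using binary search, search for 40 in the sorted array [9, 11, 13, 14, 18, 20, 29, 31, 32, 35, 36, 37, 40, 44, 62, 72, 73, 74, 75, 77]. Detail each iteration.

Binary search for 40 in [9, 11, 13, 14, 18, 20, 29, 31, 32, 35, 36, 37, 40, 44, 62, 72, 73, 74, 75, 77]:

lo=0, hi=19, mid=9, arr[mid]=35 -> 35 < 40, search right half
lo=10, hi=19, mid=14, arr[mid]=62 -> 62 > 40, search left half
lo=10, hi=13, mid=11, arr[mid]=37 -> 37 < 40, search right half
lo=12, hi=13, mid=12, arr[mid]=40 -> Found target at index 12!

Binary search finds 40 at index 12 after 4 comparisons. The search repeatedly halves the search space by comparing with the middle element.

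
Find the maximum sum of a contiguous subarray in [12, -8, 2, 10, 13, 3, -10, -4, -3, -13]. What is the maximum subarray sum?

Using Kadane's algorithm on [12, -8, 2, 10, 13, 3, -10, -4, -3, -13]:

Scanning through the array:
Position 1 (value -8): max_ending_here = 4, max_so_far = 12
Position 2 (value 2): max_ending_here = 6, max_so_far = 12
Position 3 (value 10): max_ending_here = 16, max_so_far = 16
Position 4 (value 13): max_ending_here = 29, max_so_far = 29
Position 5 (value 3): max_ending_here = 32, max_so_far = 32
Position 6 (value -10): max_ending_here = 22, max_so_far = 32
Position 7 (value -4): max_ending_here = 18, max_so_far = 32
Position 8 (value -3): max_ending_here = 15, max_so_far = 32
Position 9 (value -13): max_ending_here = 2, max_so_far = 32

Maximum subarray: [12, -8, 2, 10, 13, 3]
Maximum sum: 32

The maximum subarray is [12, -8, 2, 10, 13, 3] with sum 32. This subarray runs from index 0 to index 5.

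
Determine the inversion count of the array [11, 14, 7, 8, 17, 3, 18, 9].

Finding inversions in [11, 14, 7, 8, 17, 3, 18, 9]:

(0, 2): arr[0]=11 > arr[2]=7
(0, 3): arr[0]=11 > arr[3]=8
(0, 5): arr[0]=11 > arr[5]=3
(0, 7): arr[0]=11 > arr[7]=9
(1, 2): arr[1]=14 > arr[2]=7
(1, 3): arr[1]=14 > arr[3]=8
(1, 5): arr[1]=14 > arr[5]=3
(1, 7): arr[1]=14 > arr[7]=9
(2, 5): arr[2]=7 > arr[5]=3
(3, 5): arr[3]=8 > arr[5]=3
(4, 5): arr[4]=17 > arr[5]=3
(4, 7): arr[4]=17 > arr[7]=9
(6, 7): arr[6]=18 > arr[7]=9

Total inversions: 13

The array has 13 inversion(s): (0,2), (0,3), (0,5), (0,7), (1,2), (1,3), (1,5), (1,7), (2,5), (3,5), (4,5), (4,7), (6,7). Each pair (i,j) satisfies i < j and arr[i] > arr[j].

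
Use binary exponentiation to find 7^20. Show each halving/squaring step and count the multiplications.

Computing 7^20 by squaring (build up from 7^1; each line after the first costs one multiplication):

7^1 = 7
7^2 = (7^1)^2 = 7^2 = 49
7^4 = (7^2)^2 = 49^2 = 2401
7^5 = 7 * 7^4 = 7 * 2401 = 16807
7^10 = (7^5)^2 = 16807^2 = 282475249
7^20 = (7^10)^2 = 282475249^2 = 79792266297612001

Result: 79792266297612001
Multiplications needed: 5 (5 lines after 7^1)

7^20 = 79792266297612001. Using exponentiation by squaring, this requires 5 multiplications. The key idea: if the exponent is even, square the half-power; if odd, multiply by the base once.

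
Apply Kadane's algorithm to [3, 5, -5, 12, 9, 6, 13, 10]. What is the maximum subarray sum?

Using Kadane's algorithm on [3, 5, -5, 12, 9, 6, 13, 10]:

Scanning through the array:
Position 1 (value 5): max_ending_here = 8, max_so_far = 8
Position 2 (value -5): max_ending_here = 3, max_so_far = 8
Position 3 (value 12): max_ending_here = 15, max_so_far = 15
Position 4 (value 9): max_ending_here = 24, max_so_far = 24
Position 5 (value 6): max_ending_here = 30, max_so_far = 30
Position 6 (value 13): max_ending_here = 43, max_so_far = 43
Position 7 (value 10): max_ending_here = 53, max_so_far = 53

Maximum subarray: [3, 5, -5, 12, 9, 6, 13, 10]
Maximum sum: 53

The maximum subarray is [3, 5, -5, 12, 9, 6, 13, 10] with sum 53. This subarray runs from index 0 to index 7.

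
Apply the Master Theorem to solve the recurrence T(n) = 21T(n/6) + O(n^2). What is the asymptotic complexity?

Master Theorem for T(n) = 21T(n/6) + O(n^2):

a = 21, b = 6, c = 2
log_b(a) = log_6(21) = 1.6992

Case 3: c = 2 > log_6(21) = 1.6992
T(n) = O(n^2) = O(n^2)

For T(n) = 21T(n/6) + O(n^2): log_6(21) = 1.6992. This is Case 3 of the Master Theorem (c > log_b(a), work dominated by root), giving O(n^2).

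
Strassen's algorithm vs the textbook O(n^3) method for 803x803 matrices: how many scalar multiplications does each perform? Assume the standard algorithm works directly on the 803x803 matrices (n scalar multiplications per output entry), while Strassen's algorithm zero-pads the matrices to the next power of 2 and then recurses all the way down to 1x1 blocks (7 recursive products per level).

Matrix multiplication for 803x803 matrices:

Strassen's algorithm requires power-of-2 dimensions. Pad 803x803 to 1024x1024 (next power of 2).

Standard algorithm: 803^3 = 517781627 multiplications
Strassen's algorithm: 7^(log2(1024)) = 7^10 = 282475249 multiplications
Savings: 517781627 - 282475249 = 235306378 multiplications

Standard: 517781627 multiplications (803^3). Strassen: 282475249 multiplications (7^10, after padding to 1024x1024). Strassen reduces 8 recursive multiplications to 7 at each level.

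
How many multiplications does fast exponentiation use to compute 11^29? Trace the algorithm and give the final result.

Computing 11^29 by squaring (build up from 11^1; each line after the first costs one multiplication):

11^1 = 11
11^2 = (11^1)^2 = 11^2 = 121
11^3 = 11 * 11^2 = 11 * 121 = 1331
11^6 = (11^3)^2 = 1331^2 = 1771561
11^7 = 11 * 11^6 = 11 * 1771561 = 19487171
11^14 = (11^7)^2 = 19487171^2 = 379749833583241
11^28 = (11^14)^2 = 379749833583241^2 = 144209936106499234037676064081
11^29 = 11 * 11^28 = 11 * 144209936106499234037676064081 = 1586309297171491574414436704891

Result: 1586309297171491574414436704891
Multiplications needed: 7 (7 lines after 11^1)

11^29 = 1586309297171491574414436704891. Using exponentiation by squaring, this requires 7 multiplications. The key idea: if the exponent is even, square the half-power; if odd, multiply by the base once.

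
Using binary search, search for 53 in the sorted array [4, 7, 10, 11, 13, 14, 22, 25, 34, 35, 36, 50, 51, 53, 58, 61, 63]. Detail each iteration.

Binary search for 53 in [4, 7, 10, 11, 13, 14, 22, 25, 34, 35, 36, 50, 51, 53, 58, 61, 63]:

lo=0, hi=16, mid=8, arr[mid]=34 -> 34 < 53, search right half
lo=9, hi=16, mid=12, arr[mid]=51 -> 51 < 53, search right half
lo=13, hi=16, mid=14, arr[mid]=58 -> 58 > 53, search left half
lo=13, hi=13, mid=13, arr[mid]=53 -> Found target at index 13!

Binary search finds 53 at index 13 after 4 comparisons. The search repeatedly halves the search space by comparing with the middle element.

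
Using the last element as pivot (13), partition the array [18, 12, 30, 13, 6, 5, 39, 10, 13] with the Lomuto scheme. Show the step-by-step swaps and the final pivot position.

Lomuto partition with pivot = 13:

Initial array: [18, 12, 30, 13, 6, 5, 39, 10, 13]

arr[0]=18 > 13: no swap
arr[1]=12 <= 13: swap with position 0, array becomes [12, 18, 30, 13, 6, 5, 39, 10, 13]
arr[2]=30 > 13: no swap
arr[3]=13 <= 13: swap with position 1, array becomes [12, 13, 30, 18, 6, 5, 39, 10, 13]
arr[4]=6 <= 13: swap with position 2, array becomes [12, 13, 6, 18, 30, 5, 39, 10, 13]
arr[5]=5 <= 13: swap with position 3, array becomes [12, 13, 6, 5, 30, 18, 39, 10, 13]
arr[6]=39 > 13: no swap
arr[7]=10 <= 13: swap with position 4, array becomes [12, 13, 6, 5, 10, 18, 39, 30, 13]

Place pivot at position 5: [12, 13, 6, 5, 10, 13, 39, 30, 18]
Pivot position: 5

After partitioning with pivot 13, the array becomes [12, 13, 6, 5, 10, 13, 39, 30, 18]. The pivot is placed at index 5. All elements to the left of the pivot are <= 13, and all elements to the right are > 13.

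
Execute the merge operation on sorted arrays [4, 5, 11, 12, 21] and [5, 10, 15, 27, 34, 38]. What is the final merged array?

Merging process:

Compare 4 vs 5: take 4 from left. Merged: [4]
Compare 5 vs 5: take 5 from left. Merged: [4, 5]
Compare 11 vs 5: take 5 from right. Merged: [4, 5, 5]
Compare 11 vs 10: take 10 from right. Merged: [4, 5, 5, 10]
Compare 11 vs 15: take 11 from left. Merged: [4, 5, 5, 10, 11]
Compare 12 vs 15: take 12 from left. Merged: [4, 5, 5, 10, 11, 12]
Compare 21 vs 15: take 15 from right. Merged: [4, 5, 5, 10, 11, 12, 15]
Compare 21 vs 27: take 21 from left. Merged: [4, 5, 5, 10, 11, 12, 15, 21]
Append remaining from right: [27, 34, 38]. Merged: [4, 5, 5, 10, 11, 12, 15, 21, 27, 34, 38]

Final merged array: [4, 5, 5, 10, 11, 12, 15, 21, 27, 34, 38]
Total comparisons: 8

The merged array is [4, 5, 5, 10, 11, 12, 15, 21, 27, 34, 38], requiring 8 comparisons. The merge step runs in O(n) time where n is the total number of elements.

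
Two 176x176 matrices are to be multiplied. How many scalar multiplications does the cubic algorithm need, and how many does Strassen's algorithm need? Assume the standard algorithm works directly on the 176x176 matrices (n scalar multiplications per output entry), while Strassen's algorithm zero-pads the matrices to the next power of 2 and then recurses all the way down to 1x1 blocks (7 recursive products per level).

Matrix multiplication for 176x176 matrices:

Strassen's algorithm requires power-of-2 dimensions. Pad 176x176 to 256x256 (next power of 2).

Standard algorithm: 176^3 = 5451776 multiplications
Strassen's algorithm: 7^(log2(256)) = 7^8 = 5764801 multiplications
Difference: 5451776 - 5764801 = -313025 (Strassen uses MORE here due to padding overhead — for small or just-over-power-of-2 n, padding can outweigh the per-level savings)

Standard: 5451776 multiplications (176^3). Strassen: 5764801 multiplications (7^8, after padding to 256x256). Strassen reduces 8 recursive multiplications to 7 at each level.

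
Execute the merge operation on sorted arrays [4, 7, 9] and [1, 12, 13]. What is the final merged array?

Merging process:

Compare 4 vs 1: take 1 from right. Merged: [1]
Compare 4 vs 12: take 4 from left. Merged: [1, 4]
Compare 7 vs 12: take 7 from left. Merged: [1, 4, 7]
Compare 9 vs 12: take 9 from left. Merged: [1, 4, 7, 9]
Append remaining from right: [12, 13]. Merged: [1, 4, 7, 9, 12, 13]

Final merged array: [1, 4, 7, 9, 12, 13]
Total comparisons: 4

The merged array is [1, 4, 7, 9, 12, 13], requiring 4 comparisons. The merge step runs in O(n) time where n is the total number of elements.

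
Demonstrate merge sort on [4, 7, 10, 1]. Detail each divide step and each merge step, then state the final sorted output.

Merge sort trace:

Split: [4, 7, 10, 1] -> [4, 7] and [10, 1]
  Split: [4, 7] -> [4] and [7]
  Merge: [4] + [7] -> [4, 7]
  Split: [10, 1] -> [10] and [1]
  Merge: [10] + [1] -> [1, 10]
Merge: [4, 7] + [1, 10] -> [1, 4, 7, 10]

Final sorted array: [1, 4, 7, 10]

The merge sort proceeds by recursively splitting the array and merging sorted halves.
After all merges, the sorted array is [1, 4, 7, 10].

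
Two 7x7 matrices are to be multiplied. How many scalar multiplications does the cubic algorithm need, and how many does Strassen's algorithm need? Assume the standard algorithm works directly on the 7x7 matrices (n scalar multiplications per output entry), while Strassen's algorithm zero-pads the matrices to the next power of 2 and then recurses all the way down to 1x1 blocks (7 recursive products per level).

Matrix multiplication for 7x7 matrices:

Strassen's algorithm requires power-of-2 dimensions. Pad 7x7 to 8x8 (next power of 2).

Standard algorithm: 7^3 = 343 multiplications
Strassen's algorithm: 7^(log2(8)) = 7^3 = 343 multiplications
Savings: 343 - 343 = 0 multiplications

Standard: 343 multiplications (7^3). Strassen: 343 multiplications (7^3, after padding to 8x8). Strassen reduces 8 recursive multiplications to 7 at each level.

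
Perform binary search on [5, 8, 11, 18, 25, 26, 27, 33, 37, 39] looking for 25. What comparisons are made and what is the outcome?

Binary search for 25 in [5, 8, 11, 18, 25, 26, 27, 33, 37, 39]:

lo=0, hi=9, mid=4, arr[mid]=25 -> Found target at index 4!

Binary search finds 25 at index 4 after 1 comparisons. The search repeatedly halves the search space by comparing with the middle element.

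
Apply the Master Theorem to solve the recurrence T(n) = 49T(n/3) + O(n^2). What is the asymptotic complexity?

Master Theorem for T(n) = 49T(n/3) + O(n^2):

a = 49, b = 3, c = 2
log_b(a) = log_3(49) = 3.5425

Case 1: c = 2 < log_3(49) = 3.5425
T(n) = O(n^(log_3 49))

For T(n) = 49T(n/3) + O(n^2): log_3(49) = 3.5425. This is Case 1 of the Master Theorem (c < log_b(a), work dominated by leaves), giving O(n^(log_3 49)).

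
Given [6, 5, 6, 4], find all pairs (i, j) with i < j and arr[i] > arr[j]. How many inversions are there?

Finding inversions in [6, 5, 6, 4]:

(0, 1): arr[0]=6 > arr[1]=5
(0, 3): arr[0]=6 > arr[3]=4
(1, 3): arr[1]=5 > arr[3]=4
(2, 3): arr[2]=6 > arr[3]=4

Total inversions: 4

The array has 4 inversion(s): (0,1), (0,3), (1,3), (2,3). Each pair (i,j) satisfies i < j and arr[i] > arr[j].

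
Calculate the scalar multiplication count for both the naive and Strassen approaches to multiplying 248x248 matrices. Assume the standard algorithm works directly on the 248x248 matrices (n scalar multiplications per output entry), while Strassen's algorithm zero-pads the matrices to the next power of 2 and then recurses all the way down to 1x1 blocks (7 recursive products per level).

Matrix multiplication for 248x248 matrices:

Strassen's algorithm requires power-of-2 dimensions. Pad 248x248 to 256x256 (next power of 2).

Standard algorithm: 248^3 = 15252992 multiplications
Strassen's algorithm: 7^(log2(256)) = 7^8 = 5764801 multiplications
Savings: 15252992 - 5764801 = 9488191 multiplications

Standard: 15252992 multiplications (248^3). Strassen: 5764801 multiplications (7^8, after padding to 256x256). Strassen reduces 8 recursive multiplications to 7 at each level.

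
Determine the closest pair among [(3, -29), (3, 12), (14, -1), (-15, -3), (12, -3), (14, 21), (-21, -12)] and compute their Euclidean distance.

Computing all pairwise distances among 7 points:

d((3, -29), (3, 12)) = 41.0
d((3, -29), (14, -1)) = 30.0832
d((3, -29), (-15, -3)) = 31.6228
d((3, -29), (12, -3)) = 27.5136
d((3, -29), (14, 21)) = 51.1957
d((3, -29), (-21, -12)) = 29.4109
d((3, 12), (14, -1)) = 17.0294
d((3, 12), (-15, -3)) = 23.4307
d((3, 12), (12, -3)) = 17.4929
d((3, 12), (14, 21)) = 14.2127
d((3, 12), (-21, -12)) = 33.9411
d((14, -1), (-15, -3)) = 29.0689
d((14, -1), (12, -3)) = 2.8284 <-- minimum
d((14, -1), (14, 21)) = 22.0
d((14, -1), (-21, -12)) = 36.6879
d((-15, -3), (12, -3)) = 27.0
d((-15, -3), (14, 21)) = 37.6431
d((-15, -3), (-21, -12)) = 10.8167
d((12, -3), (14, 21)) = 24.0832
d((12, -3), (-21, -12)) = 34.2053
d((14, 21), (-21, -12)) = 48.1041

Closest pair: (14, -1) and (12, -3) with distance 2.8284

The closest pair is (14, -1) and (12, -3) with Euclidean distance 2.8284. For 7 points, brute-force pairwise comparison is shown above. For large n, the divide-and-conquer algorithm (sort by x, recurse on halves, check the dividing strip) achieves O(n log n).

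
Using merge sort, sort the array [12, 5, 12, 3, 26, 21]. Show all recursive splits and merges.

Merge sort trace:

Split: [12, 5, 12, 3, 26, 21] -> [12, 5, 12] and [3, 26, 21]
  Split: [12, 5, 12] -> [12] and [5, 12]
    Split: [5, 12] -> [5] and [12]
    Merge: [5] + [12] -> [5, 12]
  Merge: [12] + [5, 12] -> [5, 12, 12]
  Split: [3, 26, 21] -> [3] and [26, 21]
    Split: [26, 21] -> [26] and [21]
    Merge: [26] + [21] -> [21, 26]
  Merge: [3] + [21, 26] -> [3, 21, 26]
Merge: [5, 12, 12] + [3, 21, 26] -> [3, 5, 12, 12, 21, 26]

Final sorted array: [3, 5, 12, 12, 21, 26]

The merge sort proceeds by recursively splitting the array and merging sorted halves.
After all merges, the sorted array is [3, 5, 12, 12, 21, 26].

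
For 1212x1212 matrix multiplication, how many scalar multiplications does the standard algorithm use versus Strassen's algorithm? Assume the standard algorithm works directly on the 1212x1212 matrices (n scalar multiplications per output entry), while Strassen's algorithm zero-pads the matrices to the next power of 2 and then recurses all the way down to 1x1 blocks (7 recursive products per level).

Matrix multiplication for 1212x1212 matrices:

Strassen's algorithm requires power-of-2 dimensions. Pad 1212x1212 to 2048x2048 (next power of 2).

Standard algorithm: 1212^3 = 1780360128 multiplications
Strassen's algorithm: 7^(log2(2048)) = 7^11 = 1977326743 multiplications
Difference: 1780360128 - 1977326743 = -196966615 (Strassen uses MORE here due to padding overhead — for small or just-over-power-of-2 n, padding can outweigh the per-level savings)

Standard: 1780360128 multiplications (1212^3). Strassen: 1977326743 multiplications (7^11, after padding to 2048x2048). Strassen reduces 8 recursive multiplications to 7 at each level.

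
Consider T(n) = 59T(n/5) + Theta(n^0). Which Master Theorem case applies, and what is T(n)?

Master Theorem for T(n) = 59T(n/5) + O(n^0):

a = 59, b = 5, c = 0
log_b(a) = log_5(59) = 2.5335

Case 1: c = 0 < log_5(59) = 2.5335
T(n) = O(n^(log_5 59))

For T(n) = 59T(n/5) + O(n^0): log_5(59) = 2.5335. This is Case 1 of the Master Theorem (c < log_b(a), work dominated by leaves), giving O(n^(log_5 59)).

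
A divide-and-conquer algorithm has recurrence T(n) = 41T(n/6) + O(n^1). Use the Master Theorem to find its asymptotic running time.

Master Theorem for T(n) = 41T(n/6) + O(n^1):

a = 41, b = 6, c = 1
log_b(a) = log_6(41) = 2.0726

Case 1: c = 1 < log_6(41) = 2.0726
T(n) = O(n^(log_6 41))

For T(n) = 41T(n/6) + O(n^1): log_6(41) = 2.0726. This is Case 1 of the Master Theorem (c < log_b(a), work dominated by leaves), giving O(n^(log_6 41)).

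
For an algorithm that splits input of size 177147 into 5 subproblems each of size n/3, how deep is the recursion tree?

For divide and conquer with division factor 3:

Problem sizes at each level:
Level 0: 177147
Level 1: 59049
Level 2: 19683
Level 3: 6561
Level 4: 2187
Level 5: 729
Level 6: 243
Level 7: 81
Level 8: 27
Level 9: 9
Level 10: 3
Level 11: 1

The root is level 0 and the size-1 base case is level 11 (the tree spans levels 0 through 11, i.e. 12 levels counting the root), so the depth is the number of divisions: log_3(177147) = 11

The recursion tree depth is log_3(177147) = 11. At each level, the problem size is divided by 3, so it takes 11 divisions to reduce to a base case of size 1. The algorithm makes 5 recursive calls at each level.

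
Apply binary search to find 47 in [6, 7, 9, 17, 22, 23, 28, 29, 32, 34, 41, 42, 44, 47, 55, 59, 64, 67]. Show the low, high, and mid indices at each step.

Binary search for 47 in [6, 7, 9, 17, 22, 23, 28, 29, 32, 34, 41, 42, 44, 47, 55, 59, 64, 67]:

lo=0, hi=17, mid=8, arr[mid]=32 -> 32 < 47, search right half
lo=9, hi=17, mid=13, arr[mid]=47 -> Found target at index 13!

Binary search finds 47 at index 13 after 2 comparisons. The search repeatedly halves the search space by comparing with the middle element.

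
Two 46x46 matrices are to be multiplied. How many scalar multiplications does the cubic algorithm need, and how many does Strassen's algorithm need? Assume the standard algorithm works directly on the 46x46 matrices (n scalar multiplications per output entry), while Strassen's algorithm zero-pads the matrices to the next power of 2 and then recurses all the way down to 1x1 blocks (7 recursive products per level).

Matrix multiplication for 46x46 matrices:

Strassen's algorithm requires power-of-2 dimensions. Pad 46x46 to 64x64 (next power of 2).

Standard algorithm: 46^3 = 97336 multiplications
Strassen's algorithm: 7^(log2(64)) = 7^6 = 117649 multiplications
Difference: 97336 - 117649 = -20313 (Strassen uses MORE here due to padding overhead — for small or just-over-power-of-2 n, padding can outweigh the per-level savings)

Standard: 97336 multiplications (46^3). Strassen: 117649 multiplications (7^6, after padding to 64x64). Strassen reduces 8 recursive multiplications to 7 at each level.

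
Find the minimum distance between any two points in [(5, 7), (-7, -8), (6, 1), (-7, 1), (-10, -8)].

Computing all pairwise distances among 5 points:

d((5, 7), (-7, -8)) = 19.2094
d((5, 7), (6, 1)) = 6.0828
d((5, 7), (-7, 1)) = 13.4164
d((5, 7), (-10, -8)) = 21.2132
d((-7, -8), (6, 1)) = 15.8114
d((-7, -8), (-7, 1)) = 9.0
d((-7, -8), (-10, -8)) = 3.0 <-- minimum
d((6, 1), (-7, 1)) = 13.0
d((6, 1), (-10, -8)) = 18.3576
d((-7, 1), (-10, -8)) = 9.4868

Closest pair: (-7, -8) and (-10, -8) with distance 3.0

The closest pair is (-7, -8) and (-10, -8) with Euclidean distance 3.0. For 5 points, brute-force pairwise comparison is shown above. For large n, the divide-and-conquer algorithm (sort by x, recurse on halves, check the dividing strip) achieves O(n log n).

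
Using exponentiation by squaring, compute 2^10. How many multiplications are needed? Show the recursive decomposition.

Computing 2^10 by squaring (build up from 2^1; each line after the first costs one multiplication):

2^1 = 2
2^2 = (2^1)^2 = 2^2 = 4
2^4 = (2^2)^2 = 4^2 = 16
2^5 = 2 * 2^4 = 2 * 16 = 32
2^10 = (2^5)^2 = 32^2 = 1024

Result: 1024
Multiplications needed: 4 (4 lines after 2^1)

2^10 = 1024. Using exponentiation by squaring, this requires 4 multiplications. The key idea: if the exponent is even, square the half-power; if odd, multiply by the base once.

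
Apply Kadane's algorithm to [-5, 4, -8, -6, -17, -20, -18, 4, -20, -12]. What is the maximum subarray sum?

Using Kadane's algorithm on [-5, 4, -8, -6, -17, -20, -18, 4, -20, -12]:

Scanning through the array:
Position 1 (value 4): max_ending_here = 4, max_so_far = 4
Position 2 (value -8): max_ending_here = -4, max_so_far = 4
Position 3 (value -6): max_ending_here = -6, max_so_far = 4
Position 4 (value -17): max_ending_here = -17, max_so_far = 4
Position 5 (value -20): max_ending_here = -20, max_so_far = 4
Position 6 (value -18): max_ending_here = -18, max_so_far = 4
Position 7 (value 4): max_ending_here = 4, max_so_far = 4
Position 8 (value -20): max_ending_here = -16, max_so_far = 4
Position 9 (value -12): max_ending_here = -12, max_so_far = 4

Maximum subarray: [4]
Maximum sum: 4

The maximum subarray is [4] with sum 4. This subarray runs from index 1 to index 1.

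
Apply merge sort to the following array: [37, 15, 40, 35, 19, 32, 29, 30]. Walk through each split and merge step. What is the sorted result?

Merge sort trace:

Split: [37, 15, 40, 35, 19, 32, 29, 30] -> [37, 15, 40, 35] and [19, 32, 29, 30]
  Split: [37, 15, 40, 35] -> [37, 15] and [40, 35]
    Split: [37, 15] -> [37] and [15]
    Merge: [37] + [15] -> [15, 37]
    Split: [40, 35] -> [40] and [35]
    Merge: [40] + [35] -> [35, 40]
  Merge: [15, 37] + [35, 40] -> [15, 35, 37, 40]
  Split: [19, 32, 29, 30] -> [19, 32] and [29, 30]
    Split: [19, 32] -> [19] and [32]
    Merge: [19] + [32] -> [19, 32]
    Split: [29, 30] -> [29] and [30]
    Merge: [29] + [30] -> [29, 30]
  Merge: [19, 32] + [29, 30] -> [19, 29, 30, 32]
Merge: [15, 35, 37, 40] + [19, 29, 30, 32] -> [15, 19, 29, 30, 32, 35, 37, 40]

Final sorted array: [15, 19, 29, 30, 32, 35, 37, 40]

The merge sort proceeds by recursively splitting the array and merging sorted halves.
After all merges, the sorted array is [15, 19, 29, 30, 32, 35, 37, 40].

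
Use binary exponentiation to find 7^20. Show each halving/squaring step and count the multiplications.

Computing 7^20 by squaring (build up from 7^1; each line after the first costs one multiplication):

7^1 = 7
7^2 = (7^1)^2 = 7^2 = 49
7^4 = (7^2)^2 = 49^2 = 2401
7^5 = 7 * 7^4 = 7 * 2401 = 16807
7^10 = (7^5)^2 = 16807^2 = 282475249
7^20 = (7^10)^2 = 282475249^2 = 79792266297612001

Result: 79792266297612001
Multiplications needed: 5 (5 lines after 7^1)

7^20 = 79792266297612001. Using exponentiation by squaring, this requires 5 multiplications. The key idea: if the exponent is even, square the half-power; if odd, multiply by the base once.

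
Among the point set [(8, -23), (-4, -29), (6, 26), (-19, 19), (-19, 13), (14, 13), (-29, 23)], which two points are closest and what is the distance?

Computing all pairwise distances among 7 points:

d((8, -23), (-4, -29)) = 13.4164
d((8, -23), (6, 26)) = 49.0408
d((8, -23), (-19, 19)) = 49.93
d((8, -23), (-19, 13)) = 45.0
d((8, -23), (14, 13)) = 36.4966
d((8, -23), (-29, 23)) = 59.0339
d((-4, -29), (6, 26)) = 55.9017
d((-4, -29), (-19, 19)) = 50.2892
d((-4, -29), (-19, 13)) = 44.5982
d((-4, -29), (14, 13)) = 45.6946
d((-4, -29), (-29, 23)) = 57.6975
d((6, 26), (-19, 19)) = 25.9615
d((6, 26), (-19, 13)) = 28.178
d((6, 26), (14, 13)) = 15.2643
d((6, 26), (-29, 23)) = 35.1283
d((-19, 19), (-19, 13)) = 6.0 <-- minimum
d((-19, 19), (14, 13)) = 33.541
d((-19, 19), (-29, 23)) = 10.7703
d((-19, 13), (14, 13)) = 33.0
d((-19, 13), (-29, 23)) = 14.1421
d((14, 13), (-29, 23)) = 44.1475

Closest pair: (-19, 19) and (-19, 13) with distance 6.0

The closest pair is (-19, 19) and (-19, 13) with Euclidean distance 6.0. For 7 points, brute-force pairwise comparison is shown above. For large n, the divide-and-conquer algorithm (sort by x, recurse on halves, check the dividing strip) achieves O(n log n).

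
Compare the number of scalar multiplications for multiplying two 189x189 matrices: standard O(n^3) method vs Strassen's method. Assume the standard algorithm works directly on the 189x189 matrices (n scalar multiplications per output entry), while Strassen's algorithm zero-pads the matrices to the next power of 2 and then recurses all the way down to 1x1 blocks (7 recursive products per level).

Matrix multiplication for 189x189 matrices:

Strassen's algorithm requires power-of-2 dimensions. Pad 189x189 to 256x256 (next power of 2).

Standard algorithm: 189^3 = 6751269 multiplications
Strassen's algorithm: 7^(log2(256)) = 7^8 = 5764801 multiplications
Savings: 6751269 - 5764801 = 986468 multiplications

Standard: 6751269 multiplications (189^3). Strassen: 5764801 multiplications (7^8, after padding to 256x256). Strassen reduces 8 recursive multiplications to 7 at each level.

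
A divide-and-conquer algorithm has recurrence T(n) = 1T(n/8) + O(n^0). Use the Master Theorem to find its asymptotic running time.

Master Theorem for T(n) = 1T(n/8) + O(n^0):

a = 1, b = 8, c = 0
log_b(a) = log_8(1) = 0.0000

Case 2: c = 0 = log_8(1) = 0.0000
T(n) = O(n^0 log n) = O(log n)

For T(n) = 1T(n/8) + O(n^0): log_8(1) = 0.0000. This is Case 2 of the Master Theorem (c = log_b(a), equal work at all levels), giving O(log n).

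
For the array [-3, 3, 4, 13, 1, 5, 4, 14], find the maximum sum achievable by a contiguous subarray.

Using Kadane's algorithm on [-3, 3, 4, 13, 1, 5, 4, 14]:

Scanning through the array:
Position 1 (value 3): max_ending_here = 3, max_so_far = 3
Position 2 (value 4): max_ending_here = 7, max_so_far = 7
Position 3 (value 13): max_ending_here = 20, max_so_far = 20
Position 4 (value 1): max_ending_here = 21, max_so_far = 21
Position 5 (value 5): max_ending_here = 26, max_so_far = 26
Position 6 (value 4): max_ending_here = 30, max_so_far = 30
Position 7 (value 14): max_ending_here = 44, max_so_far = 44

Maximum subarray: [3, 4, 13, 1, 5, 4, 14]
Maximum sum: 44

The maximum subarray is [3, 4, 13, 1, 5, 4, 14] with sum 44. This subarray runs from index 1 to index 7.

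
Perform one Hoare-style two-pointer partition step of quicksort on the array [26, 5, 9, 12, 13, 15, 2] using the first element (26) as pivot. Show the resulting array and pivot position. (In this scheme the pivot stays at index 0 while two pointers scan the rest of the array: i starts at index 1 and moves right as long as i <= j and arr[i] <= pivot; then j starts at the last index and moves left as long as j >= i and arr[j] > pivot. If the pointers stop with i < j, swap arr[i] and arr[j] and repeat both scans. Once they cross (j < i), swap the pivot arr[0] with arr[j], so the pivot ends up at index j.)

Hoare-style two-pointer partition with pivot = 26:

Initial array: [26, 5, 9, 12, 13, 15, 2]

Pointers start at i = 1, j = 6.
i ends at 7, j ends at 6: the pointers have crossed (j < i), so scanning stops.

Swap pivot arr[0] with arr[6] to place pivot at position 6: [2, 5, 9, 12, 13, 15, 26]
Pivot position: 6

After partitioning with pivot 26, the array becomes [2, 5, 9, 12, 13, 15, 26]. The pivot is placed at index 6. All elements to the left of the pivot are <= 26, and all elements to the right are > 26.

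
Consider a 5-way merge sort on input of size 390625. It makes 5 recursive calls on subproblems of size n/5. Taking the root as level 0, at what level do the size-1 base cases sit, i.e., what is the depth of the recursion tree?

For divide and conquer with division factor 5:

Problem sizes at each level:
Level 0: 390625
Level 1: 78125
Level 2: 15625
Level 3: 3125
Level 4: 625
Level 5: 125
Level 6: 25
Level 7: 5
Level 8: 1

The root is level 0 and the size-1 base case is level 8 (the tree spans levels 0 through 8, i.e. 9 levels counting the root), so the depth is the number of divisions: log_5(390625) = 8

The recursion tree depth is log_5(390625) = 8. At each level, the problem size is divided by 5, so it takes 8 divisions to reduce to a base case of size 1. The algorithm makes 5 recursive calls at each level.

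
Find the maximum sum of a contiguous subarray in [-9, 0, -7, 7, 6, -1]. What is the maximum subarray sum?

Using Kadane's algorithm on [-9, 0, -7, 7, 6, -1]:

Scanning through the array:
Position 1 (value 0): max_ending_here = 0, max_so_far = 0
Position 2 (value -7): max_ending_here = -7, max_so_far = 0
Position 3 (value 7): max_ending_here = 7, max_so_far = 7
Position 4 (value 6): max_ending_here = 13, max_so_far = 13
Position 5 (value -1): max_ending_here = 12, max_so_far = 13

Maximum subarray: [7, 6]
Maximum sum: 13

The maximum subarray is [7, 6] with sum 13. This subarray runs from index 3 to index 4.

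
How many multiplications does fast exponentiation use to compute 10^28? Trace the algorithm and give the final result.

Computing 10^28 by squaring (build up from 10^1; each line after the first costs one multiplication):

10^1 = 10
10^2 = (10^1)^2 = 10^2 = 100
10^3 = 10 * 10^2 = 10 * 100 = 1000
10^6 = (10^3)^2 = 1000^2 = 1000000
10^7 = 10 * 10^6 = 10 * 1000000 = 10000000
10^14 = (10^7)^2 = 10000000^2 = 100000000000000
10^28 = (10^14)^2 = 100000000000000^2 = 10000000000000000000000000000

Result: 10000000000000000000000000000
Multiplications needed: 6 (6 lines after 10^1)

10^28 = 10000000000000000000000000000. Using exponentiation by squaring, this requires 6 multiplications. The key idea: if the exponent is even, square the half-power; if odd, multiply by the base once.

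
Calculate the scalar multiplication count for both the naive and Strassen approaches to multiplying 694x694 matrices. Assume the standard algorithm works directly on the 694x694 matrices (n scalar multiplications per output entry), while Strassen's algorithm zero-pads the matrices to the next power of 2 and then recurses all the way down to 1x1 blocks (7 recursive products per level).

Matrix multiplication for 694x694 matrices:

Strassen's algorithm requires power-of-2 dimensions. Pad 694x694 to 1024x1024 (next power of 2).

Standard algorithm: 694^3 = 334255384 multiplications
Strassen's algorithm: 7^(log2(1024)) = 7^10 = 282475249 multiplications
Savings: 334255384 - 282475249 = 51780135 multiplications

Standard: 334255384 multiplications (694^3). Strassen: 282475249 multiplications (7^10, after padding to 1024x1024). Strassen reduces 8 recursive multiplications to 7 at each level.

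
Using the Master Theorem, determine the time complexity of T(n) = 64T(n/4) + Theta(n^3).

Master Theorem for T(n) = 64T(n/4) + O(n^3):

a = 64, b = 4, c = 3
log_b(a) = log_4(64) = 3.0000

Case 2: c = 3 = log_4(64) = 3.0000
T(n) = O(n^3 log n) = O(n^3 log n)

For T(n) = 64T(n/4) + O(n^3): log_4(64) = 3.0000. This is Case 2 of the Master Theorem (c = log_b(a), equal work at all levels), giving O(n^3 log n).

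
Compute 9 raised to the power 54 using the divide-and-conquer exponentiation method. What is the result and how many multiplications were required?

Computing 9^54 by squaring (build up from 9^1; each line after the first costs one multiplication):

9^1 = 9
9^2 = (9^1)^2 = 9^2 = 81
9^3 = 9 * 9^2 = 9 * 81 = 729
9^6 = (9^3)^2 = 729^2 = 531441
9^12 = (9^6)^2 = 531441^2 = 282429536481
9^13 = 9 * 9^12 = 9 * 282429536481 = 2541865828329
9^26 = (9^13)^2 = 2541865828329^2 = 6461081889226673298932241
9^27 = 9 * 9^26 = 9 * 6461081889226673298932241 = 58149737003040059690390169
9^54 = (9^27)^2 = 58149737003040059690390169^2 = 3381391913522726342930221472392241170198527451848561

Result: 3381391913522726342930221472392241170198527451848561
Multiplications needed: 8 (8 lines after 9^1)

9^54 = 3381391913522726342930221472392241170198527451848561. Using exponentiation by squaring, this requires 8 multiplications. The key idea: if the exponent is even, square the half-power; if odd, multiply by the base once.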